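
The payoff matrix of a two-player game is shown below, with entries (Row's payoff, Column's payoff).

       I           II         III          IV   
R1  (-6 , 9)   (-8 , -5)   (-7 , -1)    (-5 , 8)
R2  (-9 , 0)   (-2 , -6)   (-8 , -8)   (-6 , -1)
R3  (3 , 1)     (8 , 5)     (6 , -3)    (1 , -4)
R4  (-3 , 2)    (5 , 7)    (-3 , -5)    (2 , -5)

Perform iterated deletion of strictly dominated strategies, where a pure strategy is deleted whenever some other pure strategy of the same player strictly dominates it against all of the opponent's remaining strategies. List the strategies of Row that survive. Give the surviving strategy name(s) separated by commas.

For Row, R3 strictly dominates R1 on the remaining columns (I: 3>-6, II: 8>-8, III: 6>-7, IV: 1>-5); eliminate R1.
Row's strategy R2 is strictly dominated by R3 (I: 3>-9, II: 8>-2, III: 6>-8, IV: 1>-6) and is removed.
Column's strategy I is strictly dominated by II (R3: 5>1, R4: 7>2) and is removed.
For Column, II strictly dominates III on the remaining rows (R3: 5>-3, R4: 7>-5); eliminate III.
For Column, II strictly dominates IV on the remaining rows (R3: 5>-4, R4: 7>-5); eliminate IV.
For Row, R3 strictly dominates R4 on the remaining columns (II: 8>5); eliminate R4.
Among the remaining strategies, none is strictly dominated by another pure strategy of the same player, so the elimination stops.
Surviving strategies — Row: {R3}; Column: {II}.

R3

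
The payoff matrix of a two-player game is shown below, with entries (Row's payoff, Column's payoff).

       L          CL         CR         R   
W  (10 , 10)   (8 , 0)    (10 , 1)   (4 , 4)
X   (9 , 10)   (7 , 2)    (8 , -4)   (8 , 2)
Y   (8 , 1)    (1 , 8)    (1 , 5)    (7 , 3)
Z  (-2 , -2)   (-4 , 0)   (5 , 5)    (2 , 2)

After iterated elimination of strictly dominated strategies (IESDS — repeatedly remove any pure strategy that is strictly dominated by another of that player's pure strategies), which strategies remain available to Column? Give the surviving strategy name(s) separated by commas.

Row's strategy Y is strictly dominated by X (L: 9>8, CL: 7>1, CR: 8>1, R: 8>7) and is removed.
Row Z is eliminated: W beats it against every remaining column (L: 10>-2, CL: 8>-4, CR: 10>5, R: 4>2).
Column's strategy CL is strictly dominated by L (W: 10>0, X: 10>2) and is removed.
Column's strategy CR is strictly dominated by L (W: 10>1, X: 10>-4) and is removed.
For Column, L strictly dominates R on the remaining rows (W: 10>4, X: 10>2); eliminate R.
Row X is eliminated: W beats it against every remaining column (L: 10>9).
Among the remaining strategies, none is strictly dominated by another pure strategy of the same player, so the elimination stops.
Surviving strategies — Row: {W}; Column: {L}.

L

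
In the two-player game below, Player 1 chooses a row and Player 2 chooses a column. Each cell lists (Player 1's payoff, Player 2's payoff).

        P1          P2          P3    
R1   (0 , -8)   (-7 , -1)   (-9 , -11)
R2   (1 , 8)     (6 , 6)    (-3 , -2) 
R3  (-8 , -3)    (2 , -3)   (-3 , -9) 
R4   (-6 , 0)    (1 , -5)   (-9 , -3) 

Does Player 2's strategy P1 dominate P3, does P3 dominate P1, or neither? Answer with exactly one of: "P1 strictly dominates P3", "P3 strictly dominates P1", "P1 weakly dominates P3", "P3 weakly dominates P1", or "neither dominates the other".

P1 strictly dominates P3

P1's payoffs vs P3's, by Player 1's action — R1: -8>-11, R2: 8>-2, R3: -3>-9, R4: 0>-3.
Every comparison favours P1, so P1 strictly dominates P3.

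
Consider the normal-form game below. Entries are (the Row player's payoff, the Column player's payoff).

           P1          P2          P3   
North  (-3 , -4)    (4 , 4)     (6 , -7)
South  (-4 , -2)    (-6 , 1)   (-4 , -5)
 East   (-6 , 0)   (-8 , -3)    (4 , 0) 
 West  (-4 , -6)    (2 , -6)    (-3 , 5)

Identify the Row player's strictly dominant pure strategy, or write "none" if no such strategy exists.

North

North vs South: P1: -3>-4, P2: 4>-6, P3: 6>-4.
North vs East: P1: -3>-6, P2: 4>-8, P3: 6>4.
North vs West: P1: -3>-4, P2: 4>2, P3: 6>-3.
North strictly beats every other strategy against every opponent action, so it is strictly dominant.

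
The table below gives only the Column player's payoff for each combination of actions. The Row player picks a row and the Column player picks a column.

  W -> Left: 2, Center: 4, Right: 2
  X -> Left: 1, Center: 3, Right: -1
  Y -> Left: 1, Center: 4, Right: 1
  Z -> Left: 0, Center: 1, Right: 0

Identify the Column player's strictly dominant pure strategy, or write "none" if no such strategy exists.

Center

Center vs Left: W: 4>2, X: 3>1, Y: 4>1, Z: 1>0.
Center vs Right: W: 4>2, X: 3>-1, Y: 4>1, Z: 1>0.
Center strictly beats every other strategy against every opponent action, so it is strictly dominant.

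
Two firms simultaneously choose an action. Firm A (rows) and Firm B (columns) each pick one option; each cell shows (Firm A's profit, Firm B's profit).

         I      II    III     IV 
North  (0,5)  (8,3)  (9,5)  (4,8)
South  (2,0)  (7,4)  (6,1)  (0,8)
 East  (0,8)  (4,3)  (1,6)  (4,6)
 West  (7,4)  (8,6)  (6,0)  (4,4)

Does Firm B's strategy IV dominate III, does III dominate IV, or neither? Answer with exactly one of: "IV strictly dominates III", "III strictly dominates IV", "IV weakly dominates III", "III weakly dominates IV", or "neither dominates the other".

IV's payoffs vs III's, by Firm A's action — North: 8>5, South: 8>1, East: 6=6, West: 4>0.
IV is at least as good everywhere and strictly better somewhere (tied only at East), so IV weakly but not strictly dominates III.

IV weakly dominates III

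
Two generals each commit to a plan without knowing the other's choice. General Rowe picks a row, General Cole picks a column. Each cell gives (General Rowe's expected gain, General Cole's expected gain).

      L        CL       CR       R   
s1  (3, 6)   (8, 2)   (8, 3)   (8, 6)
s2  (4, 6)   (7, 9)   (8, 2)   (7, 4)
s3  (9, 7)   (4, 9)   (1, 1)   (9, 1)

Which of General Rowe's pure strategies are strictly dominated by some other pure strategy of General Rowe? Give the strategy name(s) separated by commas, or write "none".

s1 is not dominated — it holds its own against s2 at CL (8>7); s3 at CL (8>4).
Nothing dominates s2: s1 at L (4>3); s3 at CL (7>4).
s3 is not dominated — it holds its own against s1 at L (9>3); s2 at L (9>4).

none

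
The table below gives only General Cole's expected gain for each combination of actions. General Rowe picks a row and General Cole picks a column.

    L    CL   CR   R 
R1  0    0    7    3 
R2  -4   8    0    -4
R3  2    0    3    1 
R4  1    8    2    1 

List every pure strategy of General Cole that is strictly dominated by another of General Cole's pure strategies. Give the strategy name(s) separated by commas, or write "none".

L, R

CR strictly dominates L — R1: 7>0, R2: 0>-4, R3: 3>2, R4: 2>1.
CL is not dominated — it holds its own against L at R1 (0=0); CR at R2 (8>0); R at R2 (8>-4).
CR: no other strategy beats it everywhere (L at R1 (7>0); CL at R1 (7>0); R at R1 (7>3)).
R: dominated, since CR does at least as well everywhere (R1: 7>3, R2: 0>-4, R3: 3>1, R4: 2>1).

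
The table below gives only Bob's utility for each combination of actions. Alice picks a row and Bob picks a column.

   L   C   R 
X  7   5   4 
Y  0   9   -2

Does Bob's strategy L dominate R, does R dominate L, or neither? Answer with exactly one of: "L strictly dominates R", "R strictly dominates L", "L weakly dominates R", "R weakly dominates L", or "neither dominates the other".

L strictly dominates R

L's payoffs vs R's, by Alice's action — X: 7>4, Y: 0>-2.
Every comparison favours L, so L strictly dominates R.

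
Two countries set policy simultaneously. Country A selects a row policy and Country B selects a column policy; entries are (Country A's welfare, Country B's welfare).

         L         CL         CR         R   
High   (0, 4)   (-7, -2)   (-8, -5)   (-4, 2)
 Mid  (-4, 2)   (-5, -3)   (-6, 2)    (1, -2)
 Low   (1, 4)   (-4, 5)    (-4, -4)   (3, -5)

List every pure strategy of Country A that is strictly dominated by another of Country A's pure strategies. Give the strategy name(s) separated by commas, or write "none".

High, Mid

Low strictly dominates High — L: 1>0, CL: -4>-7, CR: -4>-8, R: 3>-4.
Low strictly dominates Mid — L: 1>-4, CL: -4>-5, CR: -4>-6, R: 3>1.
Low: no other strategy beats it everywhere (High at L (1>0); Mid at L (1>-4)).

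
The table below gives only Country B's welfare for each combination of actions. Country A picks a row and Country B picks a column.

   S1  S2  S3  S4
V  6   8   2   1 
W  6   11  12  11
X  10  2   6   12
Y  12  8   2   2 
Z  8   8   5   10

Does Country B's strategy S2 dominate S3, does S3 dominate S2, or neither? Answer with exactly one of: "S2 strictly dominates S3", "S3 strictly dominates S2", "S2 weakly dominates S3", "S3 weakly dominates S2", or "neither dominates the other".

Compare S2 to S3 across every action of Country A: V: 8>2, W: 11<12, X: 2<6, Y: 8>2, Z: 8>5.
S2 does better at V, Y, Z but worse at W, X; neither strategy dominates the other.

neither dominates the other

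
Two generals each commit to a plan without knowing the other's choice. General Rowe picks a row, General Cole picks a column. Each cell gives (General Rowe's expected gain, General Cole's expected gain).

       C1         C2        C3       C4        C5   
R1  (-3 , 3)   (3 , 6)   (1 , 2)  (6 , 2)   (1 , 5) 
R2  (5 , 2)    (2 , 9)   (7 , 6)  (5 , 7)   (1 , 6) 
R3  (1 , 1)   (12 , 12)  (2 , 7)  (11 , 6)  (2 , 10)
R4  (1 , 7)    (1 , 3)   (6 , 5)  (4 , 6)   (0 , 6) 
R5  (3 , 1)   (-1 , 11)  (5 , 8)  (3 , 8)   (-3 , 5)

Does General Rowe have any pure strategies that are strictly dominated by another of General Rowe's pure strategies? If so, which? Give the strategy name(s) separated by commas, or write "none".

R1, R4, R5

R1 is strictly dominated by R3 (C1: 1>-3, C2: 12>3, C3: 2>1, C4: 11>6, C5: 2>1).
R2: no other strategy beats it everywhere (R1 at C1 (5>-3); R3 at C1 (5>1); R4 at C1 (5>1); R5 at C1 (5>3)).
R3: no other strategy beats it everywhere (R1 at C1 (1>-3); R2 at C2 (12>2); R4 at C1 (1=1); R5 at C2 (12>-1)).
R4: dominated, since R2 does at least as well everywhere (C1: 5>1, C2: 2>1, C3: 7>6, C4: 5>4, C5: 1>0).
R5 is strictly dominated by R2 (C1: 5>3, C2: 2>-1, C3: 7>5, C4: 5>3, C5: 1>-3).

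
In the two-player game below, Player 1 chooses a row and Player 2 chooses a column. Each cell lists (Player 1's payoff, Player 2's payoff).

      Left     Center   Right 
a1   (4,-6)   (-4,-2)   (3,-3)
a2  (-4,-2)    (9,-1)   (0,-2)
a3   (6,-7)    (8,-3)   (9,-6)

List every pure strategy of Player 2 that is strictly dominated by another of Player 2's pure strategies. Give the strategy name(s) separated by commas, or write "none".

Left is strictly dominated by Center (a1: -2>-6, a2: -1>-2, a3: -3>-7).
Nothing dominates Center: Left at a1 (-2>-6); Right at a1 (-2>-3).
Right is strictly dominated by Center (a1: -2>-3, a2: -1>-2, a3: -3>-6).

Left, Right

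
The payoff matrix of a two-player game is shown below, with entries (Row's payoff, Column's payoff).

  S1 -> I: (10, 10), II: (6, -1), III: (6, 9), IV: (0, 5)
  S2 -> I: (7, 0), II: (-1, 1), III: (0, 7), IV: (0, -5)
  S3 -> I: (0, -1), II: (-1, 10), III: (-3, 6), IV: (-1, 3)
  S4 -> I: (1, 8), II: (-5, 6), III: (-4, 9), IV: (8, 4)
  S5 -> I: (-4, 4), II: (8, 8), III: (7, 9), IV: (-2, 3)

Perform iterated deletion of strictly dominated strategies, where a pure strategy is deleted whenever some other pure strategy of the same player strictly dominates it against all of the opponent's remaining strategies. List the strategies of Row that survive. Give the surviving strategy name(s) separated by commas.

S1, S5

For Row, S1 strictly dominates S3 on the remaining columns (I: 10>0, II: 6>-1, III: 6>-3, IV: 0>-1); eliminate S3.
Column's strategy II is strictly dominated by III (S1: 9>-1, S2: 7>1, S4: 9>6, S5: 9>8) and is removed.
Column's strategy IV is strictly dominated by I (S1: 10>5, S2: 0>-5, S4: 8>4, S5: 4>3) and is removed.
Row's strategy S2 is strictly dominated by S1 (I: 10>7, III: 6>0) and is removed.
For Row, S1 strictly dominates S4 on the remaining columns (I: 10>1, III: 6>-4); eliminate S4.
Among the remaining strategies, none is strictly dominated by another pure strategy of the same player, so the elimination stops.
Surviving strategies — Row: {S1, S5}; Column: {I, III}.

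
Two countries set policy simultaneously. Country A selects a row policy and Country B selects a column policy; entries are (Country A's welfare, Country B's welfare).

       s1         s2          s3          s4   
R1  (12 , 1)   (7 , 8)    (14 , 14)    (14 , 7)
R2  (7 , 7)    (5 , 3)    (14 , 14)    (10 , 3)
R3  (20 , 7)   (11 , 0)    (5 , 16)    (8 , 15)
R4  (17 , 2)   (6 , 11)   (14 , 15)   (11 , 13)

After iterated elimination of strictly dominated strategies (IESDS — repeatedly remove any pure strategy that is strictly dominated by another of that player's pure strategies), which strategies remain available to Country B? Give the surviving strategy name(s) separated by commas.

Country B's strategy s1 is strictly dominated by s3 (R1: 14>1, R2: 14>7, R3: 16>7, R4: 15>2) and is removed.
Column s2 is eliminated: s3 beats it against every remaining row (R1: 14>8, R2: 14>3, R3: 16>0, R4: 15>11).
Row R3 is eliminated: R1 beats it against every remaining column (s3: 14>5, s4: 14>8).
Country B's strategy s4 is strictly dominated by s3 (R1: 14>7, R2: 14>3, R4: 15>13) and is removed.
Among the remaining strategies, none is strictly dominated by another pure strategy of the same player, so the elimination stops.
Surviving strategies — Country A: {R1, R2, R4}; Country B: {s3}.

s3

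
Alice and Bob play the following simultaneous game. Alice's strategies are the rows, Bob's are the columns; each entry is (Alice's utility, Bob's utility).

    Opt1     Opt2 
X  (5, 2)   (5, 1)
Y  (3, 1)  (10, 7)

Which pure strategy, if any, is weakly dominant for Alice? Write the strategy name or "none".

none

X fails to dominate Y at Opt2 (5<10).
Y fails to dominate X at Opt1 (3<5).
No single strategy dominates all the others.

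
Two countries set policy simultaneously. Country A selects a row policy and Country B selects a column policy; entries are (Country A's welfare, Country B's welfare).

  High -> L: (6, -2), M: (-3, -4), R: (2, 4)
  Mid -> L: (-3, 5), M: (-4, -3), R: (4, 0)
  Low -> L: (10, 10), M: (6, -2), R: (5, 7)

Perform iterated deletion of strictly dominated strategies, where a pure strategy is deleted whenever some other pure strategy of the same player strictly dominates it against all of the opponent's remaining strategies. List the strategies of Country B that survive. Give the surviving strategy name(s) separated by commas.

Country A's strategy High is strictly dominated by Low (L: 10>6, M: 6>-3, R: 5>2) and is removed.
Country A's strategy Mid is strictly dominated by Low (L: 10>-3, M: 6>-4, R: 5>4) and is removed.
Country B's strategy M is strictly dominated by L (Low: 10>-2) and is removed.
Country B's strategy R is strictly dominated by L (Low: 10>7) and is removed.
Among the remaining strategies, none is strictly dominated by another pure strategy of the same player, so the elimination stops.
Surviving strategies — Country A: {Low}; Country B: {L}.

L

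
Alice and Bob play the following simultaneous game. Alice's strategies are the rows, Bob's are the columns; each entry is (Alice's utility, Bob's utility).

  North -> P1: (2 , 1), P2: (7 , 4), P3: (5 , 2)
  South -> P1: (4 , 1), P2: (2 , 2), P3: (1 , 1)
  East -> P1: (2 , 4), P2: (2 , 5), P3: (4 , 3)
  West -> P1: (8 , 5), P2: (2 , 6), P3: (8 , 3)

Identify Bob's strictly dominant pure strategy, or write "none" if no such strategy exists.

P2

P2 vs P1: North: 4>1, South: 2>1, East: 5>4, West: 6>5.
P2 vs P3: North: 4>2, South: 2>1, East: 5>3, West: 6>3.
P2 strictly beats every other strategy against every opponent action, so it is strictly dominant.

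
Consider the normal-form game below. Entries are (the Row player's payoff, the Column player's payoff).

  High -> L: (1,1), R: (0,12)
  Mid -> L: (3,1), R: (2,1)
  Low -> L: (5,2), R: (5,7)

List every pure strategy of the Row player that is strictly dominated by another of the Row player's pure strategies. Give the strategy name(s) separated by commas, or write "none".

High, Mid

High is strictly dominated by Mid (L: 3>1, R: 2>0).
Low strictly dominates Mid — L: 5>3, R: 5>2.
Low is not dominated — it holds its own against High at L (5>1); Mid at L (5>3).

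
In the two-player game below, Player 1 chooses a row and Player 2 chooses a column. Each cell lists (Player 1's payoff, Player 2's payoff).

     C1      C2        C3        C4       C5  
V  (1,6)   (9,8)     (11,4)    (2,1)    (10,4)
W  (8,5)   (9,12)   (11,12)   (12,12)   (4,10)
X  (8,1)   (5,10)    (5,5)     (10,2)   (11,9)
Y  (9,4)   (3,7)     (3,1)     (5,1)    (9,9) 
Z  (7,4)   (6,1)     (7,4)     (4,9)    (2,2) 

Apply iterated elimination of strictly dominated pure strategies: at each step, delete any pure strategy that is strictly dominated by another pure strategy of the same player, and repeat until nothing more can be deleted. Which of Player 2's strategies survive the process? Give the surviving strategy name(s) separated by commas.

Row Z is eliminated: W beats it against every remaining column (C1: 8>7, C2: 9>6, C3: 11>7, C4: 12>4, C5: 4>2).
Column C1 is eliminated: C2 beats it against every remaining row (V: 8>6, W: 12>5, X: 10>1, Y: 7>4).
Row Y is eliminated: X beats it against every remaining column (C2: 5>3, C3: 5>3, C4: 10>5, C5: 11>9).
Player 2's strategy C5 is strictly dominated by C2 (V: 8>4, W: 12>10, X: 10>9) and is removed.
Player 1's strategy X is strictly dominated by W (C2: 9>5, C3: 11>5, C4: 12>10) and is removed.
Among the remaining strategies, none is strictly dominated by another pure strategy of the same player, so the elimination stops.
Surviving strategies — Player 1: {V, W}; Player 2: {C2, C3, C4}.

C2, C3, C4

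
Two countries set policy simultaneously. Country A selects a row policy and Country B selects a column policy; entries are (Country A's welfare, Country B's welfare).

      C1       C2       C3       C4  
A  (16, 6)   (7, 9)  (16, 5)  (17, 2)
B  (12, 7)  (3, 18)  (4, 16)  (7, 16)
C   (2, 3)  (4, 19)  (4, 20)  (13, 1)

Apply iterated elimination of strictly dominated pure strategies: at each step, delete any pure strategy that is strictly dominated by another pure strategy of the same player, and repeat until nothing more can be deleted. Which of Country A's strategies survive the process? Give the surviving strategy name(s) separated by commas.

A

Country A's strategy B is strictly dominated by A (C1: 16>12, C2: 7>3, C3: 16>4, C4: 17>7) and is removed.
Row C is eliminated: A beats it against every remaining column (C1: 16>2, C2: 7>4, C3: 16>4, C4: 17>13).
Column C1 is eliminated: C2 beats it against every remaining row (A: 9>6).
For Country B, C2 strictly dominates C3 on the remaining rows (A: 9>5); eliminate C3.
Column C4 is eliminated: C2 beats it against every remaining row (A: 9>2).
Among the remaining strategies, none is strictly dominated by another pure strategy of the same player, so the elimination stops.
Surviving strategies — Country A: {A}; Country B: {C2}.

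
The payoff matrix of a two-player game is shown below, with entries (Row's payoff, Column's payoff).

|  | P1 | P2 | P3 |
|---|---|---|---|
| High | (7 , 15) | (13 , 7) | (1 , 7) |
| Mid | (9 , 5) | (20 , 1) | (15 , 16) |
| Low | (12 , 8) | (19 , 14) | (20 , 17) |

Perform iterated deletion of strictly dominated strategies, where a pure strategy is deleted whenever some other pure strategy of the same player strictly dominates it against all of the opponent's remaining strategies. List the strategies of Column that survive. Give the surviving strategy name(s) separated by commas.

For Row, Mid strictly dominates High on the remaining columns (P1: 9>7, P2: 20>13, P3: 15>1); eliminate High.
For Column, P3 strictly dominates P1 on the remaining rows (Mid: 16>5, Low: 17>8); eliminate P1.
For Column, P3 strictly dominates P2 on the remaining rows (Mid: 16>1, Low: 17>14); eliminate P2.
For Row, Low strictly dominates Mid on the remaining columns (P3: 20>15); eliminate Mid.
Among the remaining strategies, none is strictly dominated by another pure strategy of the same player, so the elimination stops.
Surviving strategies — Row: {Low}; Column: {P3}.

P3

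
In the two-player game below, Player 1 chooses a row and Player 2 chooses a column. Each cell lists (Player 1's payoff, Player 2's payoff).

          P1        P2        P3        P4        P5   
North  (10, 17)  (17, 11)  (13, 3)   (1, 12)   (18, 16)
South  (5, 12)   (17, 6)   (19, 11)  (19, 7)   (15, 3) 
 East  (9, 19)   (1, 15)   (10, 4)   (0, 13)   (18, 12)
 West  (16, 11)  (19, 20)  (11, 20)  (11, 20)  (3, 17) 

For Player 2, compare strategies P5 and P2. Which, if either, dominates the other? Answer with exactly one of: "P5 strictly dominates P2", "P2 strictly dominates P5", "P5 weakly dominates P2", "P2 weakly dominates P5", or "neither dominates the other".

neither dominates the other

P5's payoffs vs P2's, by Player 1's action — North: 16>11, South: 3<6, East: 12<15, West: 17<20.
P5 does better at North but worse at South, East, West; neither strategy dominates the other.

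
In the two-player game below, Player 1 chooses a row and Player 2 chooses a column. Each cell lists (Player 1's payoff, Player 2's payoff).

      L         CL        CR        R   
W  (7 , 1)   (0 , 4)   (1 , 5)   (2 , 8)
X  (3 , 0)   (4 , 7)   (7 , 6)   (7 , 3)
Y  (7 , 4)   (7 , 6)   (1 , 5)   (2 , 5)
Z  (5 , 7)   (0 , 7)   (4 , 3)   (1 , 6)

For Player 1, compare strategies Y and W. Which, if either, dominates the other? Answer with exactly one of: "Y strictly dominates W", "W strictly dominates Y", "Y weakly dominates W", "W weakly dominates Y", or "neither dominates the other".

Y weakly dominates W

Compare Y to W across every action of Player 2: L: 7=7, CL: 7>0, CR: 1=1, R: 2=2.
Y is at least as good everywhere and strictly better somewhere (tied only at L, CR, R), so Y weakly but not strictly dominates W.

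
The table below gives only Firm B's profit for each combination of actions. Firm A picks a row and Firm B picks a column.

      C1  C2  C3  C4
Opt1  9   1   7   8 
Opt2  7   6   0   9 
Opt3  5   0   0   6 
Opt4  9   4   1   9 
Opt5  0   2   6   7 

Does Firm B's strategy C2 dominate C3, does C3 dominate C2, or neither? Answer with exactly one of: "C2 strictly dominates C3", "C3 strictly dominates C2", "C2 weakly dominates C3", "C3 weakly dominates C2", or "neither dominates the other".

neither dominates the other

C2's payoffs vs C3's, by Firm A's action — Opt1: 1<7, Opt2: 6>0, Opt3: 0=0, Opt4: 4>1, Opt5: 2<6.
C2 does better at Opt2, Opt4 but worse at Opt1, Opt5; neither strategy dominates the other.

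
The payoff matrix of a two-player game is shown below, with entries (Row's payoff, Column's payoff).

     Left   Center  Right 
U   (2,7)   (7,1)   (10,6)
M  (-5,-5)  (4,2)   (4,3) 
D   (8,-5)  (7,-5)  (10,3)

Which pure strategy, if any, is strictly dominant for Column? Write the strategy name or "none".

Left fails to dominate Center at M (-5<2).
Center fails to dominate Left at U (1<7).
Right fails to dominate Left at U (6<7).
No single strategy dominates all the others.

none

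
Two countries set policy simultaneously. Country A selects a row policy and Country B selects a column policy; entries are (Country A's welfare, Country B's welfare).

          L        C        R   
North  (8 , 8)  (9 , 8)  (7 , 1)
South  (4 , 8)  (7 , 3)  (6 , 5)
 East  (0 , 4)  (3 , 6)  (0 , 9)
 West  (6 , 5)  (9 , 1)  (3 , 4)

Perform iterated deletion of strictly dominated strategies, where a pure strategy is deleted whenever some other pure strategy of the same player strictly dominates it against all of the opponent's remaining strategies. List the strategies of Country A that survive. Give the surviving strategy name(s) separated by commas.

North, West

Row South is eliminated: North beats it against every remaining column (L: 8>4, C: 9>7, R: 7>6).
Country A's strategy East is strictly dominated by North (L: 8>0, C: 9>3, R: 7>0) and is removed.
Column R is eliminated: L beats it against every remaining row (North: 8>1, West: 5>4).
Among the remaining strategies, none is strictly dominated by another pure strategy of the same player, so the elimination stops.
Surviving strategies — Country A: {North, West}; Country B: {L, C}.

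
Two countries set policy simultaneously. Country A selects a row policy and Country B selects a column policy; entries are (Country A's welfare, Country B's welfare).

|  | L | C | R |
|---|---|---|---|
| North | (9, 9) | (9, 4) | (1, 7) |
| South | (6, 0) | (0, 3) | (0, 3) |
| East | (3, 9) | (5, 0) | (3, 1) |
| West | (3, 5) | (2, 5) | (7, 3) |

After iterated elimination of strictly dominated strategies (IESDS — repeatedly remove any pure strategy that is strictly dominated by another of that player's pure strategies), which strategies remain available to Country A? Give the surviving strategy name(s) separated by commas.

For Country A, North strictly dominates South on the remaining columns (L: 9>6, C: 9>0, R: 1>0); eliminate South.
Column R is eliminated: L beats it against every remaining row (North: 9>7, East: 9>1, West: 5>3).
Country A's strategy East is strictly dominated by North (L: 9>3, C: 9>5) and is removed.
For Country A, North strictly dominates West on the remaining columns (L: 9>3, C: 9>2); eliminate West.
For Country B, L strictly dominates C on the remaining rows (North: 9>4); eliminate C.
Among the remaining strategies, none is strictly dominated by another pure strategy of the same player, so the elimination stops.
Surviving strategies — Country A: {North}; Country B: {L}.

North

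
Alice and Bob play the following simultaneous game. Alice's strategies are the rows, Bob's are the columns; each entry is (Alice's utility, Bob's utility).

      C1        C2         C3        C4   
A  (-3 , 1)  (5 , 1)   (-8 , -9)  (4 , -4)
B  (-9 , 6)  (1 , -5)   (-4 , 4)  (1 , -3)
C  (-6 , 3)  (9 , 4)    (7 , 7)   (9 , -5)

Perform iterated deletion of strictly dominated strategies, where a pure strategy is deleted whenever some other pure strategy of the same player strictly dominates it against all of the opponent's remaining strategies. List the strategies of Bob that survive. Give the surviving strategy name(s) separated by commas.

C1, C2, C3

Row B is eliminated: C beats it against every remaining column (C1: -6>-9, C2: 9>1, C3: 7>-4, C4: 9>1).
For Bob, C1 strictly dominates C4 on the remaining rows (A: 1>-4, C: 3>-5); eliminate C4.
Among the remaining strategies, none is strictly dominated by another pure strategy of the same player, so the elimination stops.
Surviving strategies — Alice: {A, C}; Bob: {C1, C2, C3}.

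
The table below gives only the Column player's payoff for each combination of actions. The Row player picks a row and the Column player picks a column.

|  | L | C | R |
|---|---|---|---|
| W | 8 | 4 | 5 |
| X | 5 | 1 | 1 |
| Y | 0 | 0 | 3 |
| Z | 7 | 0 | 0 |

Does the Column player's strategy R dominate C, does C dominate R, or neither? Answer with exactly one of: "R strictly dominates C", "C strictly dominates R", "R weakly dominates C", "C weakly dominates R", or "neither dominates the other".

R weakly dominates C

R's payoffs vs C's, by the Row player's action — W: 5>4, X: 1=1, Y: 3>0, Z: 0=0.
R is at least as good everywhere and strictly better somewhere (tied only at X, Z), so R weakly but not strictly dominates C.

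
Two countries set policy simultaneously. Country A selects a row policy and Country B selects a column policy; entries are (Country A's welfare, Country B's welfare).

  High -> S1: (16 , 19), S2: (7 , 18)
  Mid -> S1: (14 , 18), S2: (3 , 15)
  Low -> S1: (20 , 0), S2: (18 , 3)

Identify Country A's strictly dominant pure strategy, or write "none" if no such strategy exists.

Low vs High: S1: 20>16, S2: 18>7.
Low vs Mid: S1: 20>14, S2: 18>3.
Low strictly beats every other strategy against every opponent action, so it is strictly dominant.

Low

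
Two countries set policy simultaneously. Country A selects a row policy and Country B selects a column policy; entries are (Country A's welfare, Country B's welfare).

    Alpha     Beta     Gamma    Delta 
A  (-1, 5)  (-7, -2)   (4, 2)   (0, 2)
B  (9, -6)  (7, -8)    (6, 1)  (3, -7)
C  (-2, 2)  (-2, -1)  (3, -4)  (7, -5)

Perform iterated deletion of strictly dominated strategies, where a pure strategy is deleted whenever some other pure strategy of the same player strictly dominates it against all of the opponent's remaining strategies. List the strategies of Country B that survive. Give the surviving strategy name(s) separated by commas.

Row A is eliminated: B beats it against every remaining column (Alpha: 9>-1, Beta: 7>-7, Gamma: 6>4, Delta: 3>0).
For Country B, Alpha strictly dominates Beta on the remaining rows (B: -6>-8, C: 2>-1); eliminate Beta.
Column Delta is eliminated: Alpha beats it against every remaining row (B: -6>-7, C: 2>-5).
Country A's strategy C is strictly dominated by B (Alpha: 9>-2, Gamma: 6>3) and is removed.
Country B's strategy Alpha is strictly dominated by Gamma (B: 1>-6) and is removed.
Among the remaining strategies, none is strictly dominated by another pure strategy of the same player, so the elimination stops.
Surviving strategies — Country A: {B}; Country B: {Gamma}.

Gamma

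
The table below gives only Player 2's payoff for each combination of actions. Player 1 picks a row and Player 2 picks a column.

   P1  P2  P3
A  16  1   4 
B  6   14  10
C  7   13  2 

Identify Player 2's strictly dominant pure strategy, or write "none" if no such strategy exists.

none

P1 fails to dominate P2 at B (6<14).
P2 fails to dominate P1 at A (1<16).
P3 fails to dominate P1 at A (4<16).
No single strategy dominates all the others.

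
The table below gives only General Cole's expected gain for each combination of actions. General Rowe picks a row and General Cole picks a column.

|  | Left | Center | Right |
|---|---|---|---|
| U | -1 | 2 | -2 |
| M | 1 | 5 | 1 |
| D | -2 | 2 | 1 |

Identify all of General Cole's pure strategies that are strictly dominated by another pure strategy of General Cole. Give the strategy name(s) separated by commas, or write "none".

Left: dominated, since Center does at least as well everywhere (U: 2>-1, M: 5>1, D: 2>-2).
Center: no other strategy beats it everywhere (Left at U (2>-1); Right at U (2>-2)).
Right: dominated, since Center does at least as well everywhere (U: 2>-2, M: 5>1, D: 2>1).

Left, Right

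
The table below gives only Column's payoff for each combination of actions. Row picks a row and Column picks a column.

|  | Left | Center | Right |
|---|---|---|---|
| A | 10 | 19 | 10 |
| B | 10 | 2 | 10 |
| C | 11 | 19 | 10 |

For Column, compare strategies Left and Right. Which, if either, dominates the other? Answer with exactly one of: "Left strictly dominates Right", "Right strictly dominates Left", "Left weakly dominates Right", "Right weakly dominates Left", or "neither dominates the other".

Left weakly dominates Right

Compare Left to Right across each opponent action: A: 10=10, B: 10=10, C: 11>10.
Left is at least as good everywhere and strictly better somewhere (tied only at A, B), so Left weakly but not strictly dominates Right.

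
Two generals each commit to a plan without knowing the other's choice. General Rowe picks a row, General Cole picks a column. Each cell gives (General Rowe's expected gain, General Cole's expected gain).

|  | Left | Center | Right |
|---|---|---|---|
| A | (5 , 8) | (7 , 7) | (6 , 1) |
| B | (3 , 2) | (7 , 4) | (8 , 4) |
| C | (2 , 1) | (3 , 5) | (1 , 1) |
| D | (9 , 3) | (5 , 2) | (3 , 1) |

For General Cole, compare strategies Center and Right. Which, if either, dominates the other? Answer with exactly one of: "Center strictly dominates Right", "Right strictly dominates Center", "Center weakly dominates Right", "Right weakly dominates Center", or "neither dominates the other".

Center's payoffs vs Right's, by General Rowe's action — A: 7>1, B: 4=4, C: 5>1, D: 2>1.
Center is at least as good everywhere and strictly better somewhere (tied only at B), so Center weakly but not strictly dominates Right.

Center weakly dominates Right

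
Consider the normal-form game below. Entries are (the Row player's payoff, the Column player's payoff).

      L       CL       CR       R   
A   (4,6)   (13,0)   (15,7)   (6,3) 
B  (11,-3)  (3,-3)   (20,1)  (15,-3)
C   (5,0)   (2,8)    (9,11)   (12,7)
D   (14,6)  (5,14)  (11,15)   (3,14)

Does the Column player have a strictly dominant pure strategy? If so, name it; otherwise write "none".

CR vs L: A: 7>6, B: 1>-3, C: 11>0, D: 15>6.
CR vs CL: A: 7>0, B: 1>-3, C: 11>8, D: 15>14.
CR vs R: A: 7>3, B: 1>-3, C: 11>7, D: 15>14.
CR strictly beats every other strategy against every opponent action, so it is strictly dominant.

CR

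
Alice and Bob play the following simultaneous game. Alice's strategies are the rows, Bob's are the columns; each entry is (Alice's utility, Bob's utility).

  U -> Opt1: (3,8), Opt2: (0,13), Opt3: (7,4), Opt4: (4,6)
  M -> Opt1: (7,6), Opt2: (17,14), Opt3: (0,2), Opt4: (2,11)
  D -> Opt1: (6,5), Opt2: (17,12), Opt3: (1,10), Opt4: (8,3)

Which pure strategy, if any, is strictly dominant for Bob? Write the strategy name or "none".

Opt2

Opt2 vs Opt1: U: 13>8, M: 14>6, D: 12>5.
Opt2 vs Opt3: U: 13>4, M: 14>2, D: 12>10.
Opt2 vs Opt4: U: 13>6, M: 14>11, D: 12>3.
Opt2 strictly beats every other strategy against every opponent action, so it is strictly dominant.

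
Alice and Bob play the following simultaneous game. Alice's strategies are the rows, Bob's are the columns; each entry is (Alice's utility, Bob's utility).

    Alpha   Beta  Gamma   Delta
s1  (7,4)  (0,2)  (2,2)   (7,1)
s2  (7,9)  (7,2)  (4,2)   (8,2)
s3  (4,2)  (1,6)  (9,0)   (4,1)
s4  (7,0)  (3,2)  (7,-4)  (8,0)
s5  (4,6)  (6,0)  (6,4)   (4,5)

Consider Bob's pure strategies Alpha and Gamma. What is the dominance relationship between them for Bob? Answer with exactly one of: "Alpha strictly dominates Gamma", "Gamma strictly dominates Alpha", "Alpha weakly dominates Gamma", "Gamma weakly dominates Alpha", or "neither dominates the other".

Alpha's payoffs vs Gamma's, by Alice's action — s1: 4>2, s2: 9>2, s3: 2>0, s4: 0>-4, s5: 6>4.
Every comparison favours Alpha, so Alpha strictly dominates Gamma.

Alpha strictly dominates Gamma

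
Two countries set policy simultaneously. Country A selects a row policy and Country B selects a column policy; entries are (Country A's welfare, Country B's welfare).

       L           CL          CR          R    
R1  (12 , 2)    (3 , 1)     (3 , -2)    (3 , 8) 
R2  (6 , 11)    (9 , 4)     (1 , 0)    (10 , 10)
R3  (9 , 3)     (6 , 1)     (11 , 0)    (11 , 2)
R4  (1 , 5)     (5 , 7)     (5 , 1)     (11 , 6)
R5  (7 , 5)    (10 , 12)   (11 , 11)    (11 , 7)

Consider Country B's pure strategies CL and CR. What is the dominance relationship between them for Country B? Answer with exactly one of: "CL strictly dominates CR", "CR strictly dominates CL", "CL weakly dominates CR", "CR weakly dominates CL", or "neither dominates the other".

CL strictly dominates CR

CL's payoffs vs CR's, by Country A's action — R1: 1>-2, R2: 4>0, R3: 1>0, R4: 7>1, R5: 12>11.
CL gives a strictly higher payoff against every action of Country A, so CL strictly dominates CR.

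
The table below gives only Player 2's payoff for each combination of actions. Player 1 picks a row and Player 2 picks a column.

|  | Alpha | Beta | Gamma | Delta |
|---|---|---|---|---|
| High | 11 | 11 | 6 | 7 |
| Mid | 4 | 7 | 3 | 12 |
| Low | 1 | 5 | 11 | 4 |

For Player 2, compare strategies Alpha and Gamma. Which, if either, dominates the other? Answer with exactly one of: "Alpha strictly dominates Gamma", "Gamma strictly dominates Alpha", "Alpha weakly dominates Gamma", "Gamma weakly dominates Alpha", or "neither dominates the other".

Compare Alpha to Gamma across each choice by Player 1: High: 11>6, Mid: 4>3, Low: 1<11.
Alpha does better at High, Mid but worse at Low; neither strategy dominates the other.

neither dominates the other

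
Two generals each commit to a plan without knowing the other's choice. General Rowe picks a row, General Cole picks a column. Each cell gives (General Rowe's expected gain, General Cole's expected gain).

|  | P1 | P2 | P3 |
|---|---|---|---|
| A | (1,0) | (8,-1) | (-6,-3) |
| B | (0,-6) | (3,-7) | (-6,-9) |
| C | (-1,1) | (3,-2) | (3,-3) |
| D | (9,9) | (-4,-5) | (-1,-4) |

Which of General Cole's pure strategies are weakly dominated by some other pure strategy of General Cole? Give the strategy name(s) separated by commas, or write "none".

P2, P3

Nothing dominates P1: P2 at A (0>-1); P3 at A (0>-3).
P2: dominated, since P1 does at least as well everywhere (A: 0>-1, B: -6>-7, C: 1>-2, D: 9>-5).
P1 weakly dominates P3 — A: 0>-3, B: -6>-9, C: 1>-3, D: 9>-4.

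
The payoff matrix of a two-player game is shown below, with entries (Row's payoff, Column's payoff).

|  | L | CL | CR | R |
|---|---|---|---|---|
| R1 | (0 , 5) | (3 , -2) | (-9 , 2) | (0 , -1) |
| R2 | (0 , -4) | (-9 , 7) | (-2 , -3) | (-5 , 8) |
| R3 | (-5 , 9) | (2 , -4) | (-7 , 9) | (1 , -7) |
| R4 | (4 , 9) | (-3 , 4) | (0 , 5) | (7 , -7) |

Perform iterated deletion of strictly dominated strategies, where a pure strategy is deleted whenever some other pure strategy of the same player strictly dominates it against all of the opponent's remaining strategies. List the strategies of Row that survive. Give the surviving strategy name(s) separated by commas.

For Row, R4 strictly dominates R2 on the remaining columns (L: 4>0, CL: -3>-9, CR: 0>-2, R: 7>-5); eliminate R2.
For Column, L strictly dominates CL on the remaining rows (R1: 5>-2, R3: 9>-4, R4: 9>4); eliminate CL.
For Row, R4 strictly dominates R1 on the remaining columns (L: 4>0, CR: 0>-9, R: 7>0); eliminate R1.
For Row, R4 strictly dominates R3 on the remaining columns (L: 4>-5, CR: 0>-7, R: 7>1); eliminate R3.
For Column, L strictly dominates CR on the remaining rows (R4: 9>5); eliminate CR.
Column R is eliminated: L beats it against every remaining row (R4: 9>-7).
Among the remaining strategies, none is strictly dominated by another pure strategy of the same player, so the elimination stops.
Surviving strategies — Row: {R4}; Column: {L}.

R4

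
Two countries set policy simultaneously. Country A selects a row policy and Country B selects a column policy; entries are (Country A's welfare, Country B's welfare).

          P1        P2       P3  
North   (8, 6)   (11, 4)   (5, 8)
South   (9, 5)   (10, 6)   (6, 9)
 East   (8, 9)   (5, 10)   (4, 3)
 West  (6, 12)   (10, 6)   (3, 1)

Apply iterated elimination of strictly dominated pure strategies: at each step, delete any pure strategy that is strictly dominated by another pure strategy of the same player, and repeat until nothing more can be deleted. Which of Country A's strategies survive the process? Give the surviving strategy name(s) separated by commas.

South

Row East is eliminated: South beats it against every remaining column (P1: 9>8, P2: 10>5, P3: 6>4).
For Country A, North strictly dominates West on the remaining columns (P1: 8>6, P2: 11>10, P3: 5>3); eliminate West.
Country B's strategy P1 is strictly dominated by P3 (North: 8>6, South: 9>5) and is removed.
Country B's strategy P2 is strictly dominated by P3 (North: 8>4, South: 9>6) and is removed.
Row North is eliminated: South beats it against every remaining column (P3: 6>5).
Among the remaining strategies, none is strictly dominated by another pure strategy of the same player, so the elimination stops.
Surviving strategies — Country A: {South}; Country B: {P3}.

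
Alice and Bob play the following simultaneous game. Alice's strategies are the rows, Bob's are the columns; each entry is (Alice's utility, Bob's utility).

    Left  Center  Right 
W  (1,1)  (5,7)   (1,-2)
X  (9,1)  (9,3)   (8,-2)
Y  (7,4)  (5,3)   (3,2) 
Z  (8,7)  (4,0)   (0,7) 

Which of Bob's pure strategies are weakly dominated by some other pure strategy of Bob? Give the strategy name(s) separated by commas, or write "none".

Left is not dominated — it holds its own against Center at Y (4>3); Right at W (1>-2).
Center is not dominated — it holds its own against Left at W (7>1); Right at W (7>-2).
Right: dominated, since Left does at least as well everywhere (W: 1>-2, X: 1>-2, Y: 4>2, Z: 7=7).

Right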